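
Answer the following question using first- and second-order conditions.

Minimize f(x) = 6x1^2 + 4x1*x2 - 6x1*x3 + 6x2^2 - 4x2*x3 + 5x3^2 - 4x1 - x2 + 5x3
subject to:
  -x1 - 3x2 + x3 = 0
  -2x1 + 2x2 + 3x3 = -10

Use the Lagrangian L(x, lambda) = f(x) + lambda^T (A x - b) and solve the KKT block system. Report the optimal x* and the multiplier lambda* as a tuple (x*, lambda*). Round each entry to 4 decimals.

Form the Lagrangian:
  L(x, lambda) = (1/2) x^T Q x + c^T x + lambda^T (A x - b)
Stationarity (grad_x L = 0): Q x + c + A^T lambda = 0.
Primal feasibility: A x = b.

This gives the KKT block system:
  [ Q   A^T ] [ x     ]   [-c ]
  [ A    0  ] [ lambda ] = [ b ]

Solving the linear system:
  x*      = (0.5596, -0.96, -2.3203)
  lambda* = (2.9492, 4.9238)
  f(x*)   = 18.1792

x* = (0.5596, -0.96, -2.3203), lambda* = (2.9492, 4.9238)


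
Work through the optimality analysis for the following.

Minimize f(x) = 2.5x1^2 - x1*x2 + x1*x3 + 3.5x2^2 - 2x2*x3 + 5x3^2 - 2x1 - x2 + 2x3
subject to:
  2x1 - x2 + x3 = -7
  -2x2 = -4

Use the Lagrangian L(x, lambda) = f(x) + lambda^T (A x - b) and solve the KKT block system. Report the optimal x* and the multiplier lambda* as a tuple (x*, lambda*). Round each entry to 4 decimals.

Form the Lagrangian:
  L(x, lambda) = (1/2) x^T Q x + c^T x + lambda^T (A x - b)
Stationarity (grad_x L = 0): Q x + c + A^T lambda = 0.
Primal feasibility: A x = b.

This gives the KKT block system:
  [ Q   A^T ] [ x     ]   [-c ]
  [ A    0  ] [ lambda ] = [ b ]

Solving the linear system:
  x*      = (-2.3171, 2, -0.3659)
  lambda* = (7.9756, 4.0366)
  f(x*)   = 36.939

x* = (-2.3171, 2, -0.3659), lambda* = (7.9756, 4.0366)


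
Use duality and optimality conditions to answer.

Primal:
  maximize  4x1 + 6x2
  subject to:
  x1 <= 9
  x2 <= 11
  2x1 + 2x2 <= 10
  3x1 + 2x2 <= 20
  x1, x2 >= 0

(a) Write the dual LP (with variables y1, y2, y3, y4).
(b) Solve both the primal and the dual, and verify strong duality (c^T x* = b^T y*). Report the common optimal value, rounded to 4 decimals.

The standard primal-dual pair for 'max c^T x s.t. A x <= b, x >= 0' is:
  Dual:  min b^T y  s.t.  A^T y >= c,  y >= 0.

So the dual LP is:
  minimize  9y1 + 11y2 + 10y3 + 20y4
  subject to:
    y1 + 2y3 + 3y4 >= 4
    y2 + 2y3 + 2y4 >= 6
    y1, y2, y3, y4 >= 0

Solving the primal: x* = (0, 5).
  primal value c^T x* = 30.
Solving the dual: y* = (0, 0, 3, 0).
  dual value b^T y* = 30.
Strong duality: c^T x* = b^T y*. Confirmed.

30


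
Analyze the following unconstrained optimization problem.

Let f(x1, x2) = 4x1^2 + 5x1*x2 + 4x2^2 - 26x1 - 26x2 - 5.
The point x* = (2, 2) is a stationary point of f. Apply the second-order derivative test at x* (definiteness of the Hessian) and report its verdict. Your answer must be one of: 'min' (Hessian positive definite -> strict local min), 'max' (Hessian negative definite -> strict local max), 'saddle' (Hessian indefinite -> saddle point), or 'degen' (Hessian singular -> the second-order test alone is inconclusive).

Compute the Hessian H = grad^2 f:
  H = [[8, 5], [5, 8]]
Verify stationarity: grad f(x*) = H x* + g = (0, 0).
Eigenvalues of H: 3, 13.
Both eigenvalues > 0, so H is positive definite -> x* is a strict local min.

min


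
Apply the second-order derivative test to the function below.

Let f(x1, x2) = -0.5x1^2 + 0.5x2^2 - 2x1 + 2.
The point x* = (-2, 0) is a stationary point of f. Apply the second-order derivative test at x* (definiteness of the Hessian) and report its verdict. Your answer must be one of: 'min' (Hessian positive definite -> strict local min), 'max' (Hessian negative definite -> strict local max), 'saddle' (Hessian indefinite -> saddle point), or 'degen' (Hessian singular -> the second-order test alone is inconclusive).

Compute the Hessian H = grad^2 f:
  H = [[-1, 0], [0, 1]]
Verify stationarity: grad f(x*) = H x* + g = (0, 0).
Eigenvalues of H: -1, 1.
Eigenvalues have mixed signs, so H is indefinite -> x* is a saddle point.

saddle


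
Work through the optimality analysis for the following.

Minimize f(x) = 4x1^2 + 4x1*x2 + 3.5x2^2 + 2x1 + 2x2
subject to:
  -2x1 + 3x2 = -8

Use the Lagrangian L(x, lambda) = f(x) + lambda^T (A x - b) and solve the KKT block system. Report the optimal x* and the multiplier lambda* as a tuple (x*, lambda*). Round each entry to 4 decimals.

Form the Lagrangian:
  L(x, lambda) = (1/2) x^T Q x + c^T x + lambda^T (A x - b)
Stationarity (grad_x L = 0): Q x + c + A^T lambda = 0.
Primal feasibility: A x = b.

This gives the KKT block system:
  [ Q   A^T ] [ x     ]   [-c ]
  [ A    0  ] [ lambda ] = [ b ]

Solving the linear system:
  x*      = (1.2027, -1.8649)
  lambda* = (2.0811)
  f(x*)   = 7.6622

x* = (1.2027, -1.8649), lambda* = (2.0811)


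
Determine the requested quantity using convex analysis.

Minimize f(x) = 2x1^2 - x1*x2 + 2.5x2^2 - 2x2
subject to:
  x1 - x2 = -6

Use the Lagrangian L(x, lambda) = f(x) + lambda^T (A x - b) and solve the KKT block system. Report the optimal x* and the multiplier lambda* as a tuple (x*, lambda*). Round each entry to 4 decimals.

Form the Lagrangian:
  L(x, lambda) = (1/2) x^T Q x + c^T x + lambda^T (A x - b)
Stationarity (grad_x L = 0): Q x + c + A^T lambda = 0.
Primal feasibility: A x = b.

This gives the KKT block system:
  [ Q   A^T ] [ x     ]   [-c ]
  [ A    0  ] [ lambda ] = [ b ]

Solving the linear system:
  x*      = (-3.1429, 2.8571)
  lambda* = (15.4286)
  f(x*)   = 43.4286

x* = (-3.1429, 2.8571), lambda* = (15.4286)


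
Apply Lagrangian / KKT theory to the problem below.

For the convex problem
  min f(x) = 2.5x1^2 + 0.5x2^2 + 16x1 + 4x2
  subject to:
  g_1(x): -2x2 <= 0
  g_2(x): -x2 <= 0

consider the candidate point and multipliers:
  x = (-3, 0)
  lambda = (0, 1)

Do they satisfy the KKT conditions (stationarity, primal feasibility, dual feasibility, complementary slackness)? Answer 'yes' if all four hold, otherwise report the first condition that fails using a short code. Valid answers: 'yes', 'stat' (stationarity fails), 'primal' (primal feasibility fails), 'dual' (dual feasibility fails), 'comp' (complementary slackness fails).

Gradient of f: grad f(x) = Q x + c = (1, 4)
Constraint values g_i(x) = a_i^T x - b_i:
  g_1((-3, 0)) = 0
  g_2((-3, 0)) = 0
Stationarity residual: grad f(x) + sum_i lambda_i a_i = (1, 3)
  -> stationarity FAILS
Primal feasibility (all g_i <= 0): OK
Dual feasibility (all lambda_i >= 0): OK
Complementary slackness (lambda_i * g_i(x) = 0 for all i): OK

Verdict: the first failing condition is stationarity -> stat.

stat


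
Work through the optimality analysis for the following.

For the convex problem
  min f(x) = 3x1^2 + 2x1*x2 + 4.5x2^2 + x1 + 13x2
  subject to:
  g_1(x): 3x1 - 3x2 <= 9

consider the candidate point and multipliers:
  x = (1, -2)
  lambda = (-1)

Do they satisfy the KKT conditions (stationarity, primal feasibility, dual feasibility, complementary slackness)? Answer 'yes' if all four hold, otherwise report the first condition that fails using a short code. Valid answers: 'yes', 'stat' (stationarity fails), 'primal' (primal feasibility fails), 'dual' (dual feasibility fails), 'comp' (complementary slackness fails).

Gradient of f: grad f(x) = Q x + c = (3, -3)
Constraint values g_i(x) = a_i^T x - b_i:
  g_1((1, -2)) = 0
Stationarity residual: grad f(x) + sum_i lambda_i a_i = (0, 0)
  -> stationarity OK
Primal feasibility (all g_i <= 0): OK
Dual feasibility (all lambda_i >= 0): FAILS
Complementary slackness (lambda_i * g_i(x) = 0 for all i): OK

Verdict: the first failing condition is dual_feasibility -> dual.

dual


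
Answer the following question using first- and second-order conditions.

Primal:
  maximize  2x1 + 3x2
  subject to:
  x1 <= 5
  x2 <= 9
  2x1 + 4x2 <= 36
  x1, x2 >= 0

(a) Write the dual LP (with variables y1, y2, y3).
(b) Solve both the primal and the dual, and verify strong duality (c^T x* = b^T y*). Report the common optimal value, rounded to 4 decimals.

The standard primal-dual pair for 'max c^T x s.t. A x <= b, x >= 0' is:
  Dual:  min b^T y  s.t.  A^T y >= c,  y >= 0.

So the dual LP is:
  minimize  5y1 + 9y2 + 36y3
  subject to:
    y1 + 2y3 >= 2
    y2 + 4y3 >= 3
    y1, y2, y3 >= 0

Solving the primal: x* = (5, 6.5).
  primal value c^T x* = 29.5.
Solving the dual: y* = (0.5, 0, 0.75).
  dual value b^T y* = 29.5.
Strong duality: c^T x* = b^T y*. Confirmed.

29.5


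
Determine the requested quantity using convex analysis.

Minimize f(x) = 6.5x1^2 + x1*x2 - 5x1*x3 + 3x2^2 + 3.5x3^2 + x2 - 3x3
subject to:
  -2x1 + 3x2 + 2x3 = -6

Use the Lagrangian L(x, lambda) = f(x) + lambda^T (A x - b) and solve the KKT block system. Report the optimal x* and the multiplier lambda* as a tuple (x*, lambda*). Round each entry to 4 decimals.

Form the Lagrangian:
  L(x, lambda) = (1/2) x^T Q x + c^T x + lambda^T (A x - b)
Stationarity (grad_x L = 0): Q x + c + A^T lambda = 0.
Primal feasibility: A x = b.

This gives the KKT block system:
  [ Q   A^T ] [ x     ]   [-c ]
  [ A    0  ] [ lambda ] = [ b ]

Solving the linear system:
  x*      = (0.5703, -1.6487, 0.0433)
  lambda* = (2.774)
  f(x*)   = 7.4327

x* = (0.5703, -1.6487, 0.0433), lambda* = (2.774)


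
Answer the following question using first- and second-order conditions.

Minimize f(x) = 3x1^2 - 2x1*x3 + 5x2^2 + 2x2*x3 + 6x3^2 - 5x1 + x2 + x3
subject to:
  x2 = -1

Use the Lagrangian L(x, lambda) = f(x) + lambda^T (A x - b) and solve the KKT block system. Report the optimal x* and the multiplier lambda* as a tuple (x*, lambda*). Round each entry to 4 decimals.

Form the Lagrangian:
  L(x, lambda) = (1/2) x^T Q x + c^T x + lambda^T (A x - b)
Stationarity (grad_x L = 0): Q x + c + A^T lambda = 0.
Primal feasibility: A x = b.

This gives the KKT block system:
  [ Q   A^T ] [ x     ]   [-c ]
  [ A    0  ] [ lambda ] = [ b ]

Solving the linear system:
  x*      = (0.9118, -1, 0.2353)
  lambda* = (8.5294)
  f(x*)   = 1.6029

x* = (0.9118, -1, 0.2353), lambda* = (8.5294)


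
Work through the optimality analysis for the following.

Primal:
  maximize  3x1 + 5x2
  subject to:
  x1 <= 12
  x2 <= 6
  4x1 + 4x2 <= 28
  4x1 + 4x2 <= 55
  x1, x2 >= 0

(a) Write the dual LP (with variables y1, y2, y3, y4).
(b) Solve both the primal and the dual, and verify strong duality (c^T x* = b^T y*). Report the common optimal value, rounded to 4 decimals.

The standard primal-dual pair for 'max c^T x s.t. A x <= b, x >= 0' is:
  Dual:  min b^T y  s.t.  A^T y >= c,  y >= 0.

So the dual LP is:
  minimize  12y1 + 6y2 + 28y3 + 55y4
  subject to:
    y1 + 4y3 + 4y4 >= 3
    y2 + 4y3 + 4y4 >= 5
    y1, y2, y3, y4 >= 0

Solving the primal: x* = (1, 6).
  primal value c^T x* = 33.
Solving the dual: y* = (0, 2, 0.75, 0).
  dual value b^T y* = 33.
Strong duality: c^T x* = b^T y*. Confirmed.

33


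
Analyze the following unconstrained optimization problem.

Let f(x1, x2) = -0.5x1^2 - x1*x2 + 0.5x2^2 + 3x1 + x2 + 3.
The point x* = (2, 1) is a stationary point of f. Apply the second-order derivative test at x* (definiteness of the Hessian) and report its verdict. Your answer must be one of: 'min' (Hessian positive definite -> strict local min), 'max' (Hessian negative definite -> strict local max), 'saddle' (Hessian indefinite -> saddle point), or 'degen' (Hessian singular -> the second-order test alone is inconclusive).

Compute the Hessian H = grad^2 f:
  H = [[-1, -1], [-1, 1]]
Verify stationarity: grad f(x*) = H x* + g = (0, 0).
Eigenvalues of H: -1.4142, 1.4142.
Eigenvalues have mixed signs, so H is indefinite -> x* is a saddle point.

saddle


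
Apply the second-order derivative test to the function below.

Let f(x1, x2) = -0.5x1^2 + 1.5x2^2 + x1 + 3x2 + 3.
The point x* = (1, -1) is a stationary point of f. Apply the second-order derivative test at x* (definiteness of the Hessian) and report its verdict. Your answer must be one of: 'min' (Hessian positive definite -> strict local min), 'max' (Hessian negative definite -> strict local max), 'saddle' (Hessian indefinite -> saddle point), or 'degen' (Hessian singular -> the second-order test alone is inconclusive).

Compute the Hessian H = grad^2 f:
  H = [[-1, 0], [0, 3]]
Verify stationarity: grad f(x*) = H x* + g = (0, 0).
Eigenvalues of H: -1, 3.
Eigenvalues have mixed signs, so H is indefinite -> x* is a saddle point.

saddle


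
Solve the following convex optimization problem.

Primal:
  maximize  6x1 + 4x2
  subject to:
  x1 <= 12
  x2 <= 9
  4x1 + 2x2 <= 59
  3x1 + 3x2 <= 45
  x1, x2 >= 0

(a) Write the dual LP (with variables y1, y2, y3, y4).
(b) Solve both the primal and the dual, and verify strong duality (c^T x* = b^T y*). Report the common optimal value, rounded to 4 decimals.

The standard primal-dual pair for 'max c^T x s.t. A x <= b, x >= 0' is:
  Dual:  min b^T y  s.t.  A^T y >= c,  y >= 0.

So the dual LP is:
  minimize  12y1 + 9y2 + 59y3 + 45y4
  subject to:
    y1 + 4y3 + 3y4 >= 6
    y2 + 2y3 + 3y4 >= 4
    y1, y2, y3, y4 >= 0

Solving the primal: x* = (12, 3).
  primal value c^T x* = 84.
Solving the dual: y* = (2, 0, 0, 1.3333).
  dual value b^T y* = 84.
Strong duality: c^T x* = b^T y*. Confirmed.

84


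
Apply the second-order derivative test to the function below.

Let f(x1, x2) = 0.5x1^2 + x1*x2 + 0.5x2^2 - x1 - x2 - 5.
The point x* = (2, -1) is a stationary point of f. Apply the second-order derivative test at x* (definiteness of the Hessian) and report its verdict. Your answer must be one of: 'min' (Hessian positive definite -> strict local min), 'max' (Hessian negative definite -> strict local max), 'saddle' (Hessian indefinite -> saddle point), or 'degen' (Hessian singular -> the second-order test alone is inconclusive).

Compute the Hessian H = grad^2 f:
  H = [[1, 1], [1, 1]]
Verify stationarity: grad f(x*) = H x* + g = (0, 0).
Eigenvalues of H: 0, 2.
H has a zero eigenvalue (singular; positive semidefinite but not definite), so H is neither positive definite, negative definite, nor indefinite. The second-order test alone is inconclusive -> degen.
(Indeed, f is constant along the null direction of H through x*, so x* is not a strict local extremum.)

degen


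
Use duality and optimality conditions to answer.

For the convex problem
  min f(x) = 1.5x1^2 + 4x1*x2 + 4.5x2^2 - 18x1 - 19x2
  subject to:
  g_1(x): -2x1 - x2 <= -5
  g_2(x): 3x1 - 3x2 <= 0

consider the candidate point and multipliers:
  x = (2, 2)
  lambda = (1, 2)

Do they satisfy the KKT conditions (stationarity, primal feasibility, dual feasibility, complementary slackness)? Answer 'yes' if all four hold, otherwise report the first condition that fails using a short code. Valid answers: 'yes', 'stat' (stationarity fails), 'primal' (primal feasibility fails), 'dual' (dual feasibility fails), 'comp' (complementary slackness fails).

Gradient of f: grad f(x) = Q x + c = (-4, 7)
Constraint values g_i(x) = a_i^T x - b_i:
  g_1((2, 2)) = -1
  g_2((2, 2)) = 0
Stationarity residual: grad f(x) + sum_i lambda_i a_i = (0, 0)
  -> stationarity OK
Primal feasibility (all g_i <= 0): OK
Dual feasibility (all lambda_i >= 0): OK
Complementary slackness (lambda_i * g_i(x) = 0 for all i): FAILS

Verdict: the first failing condition is complementary_slackness -> comp.

comp


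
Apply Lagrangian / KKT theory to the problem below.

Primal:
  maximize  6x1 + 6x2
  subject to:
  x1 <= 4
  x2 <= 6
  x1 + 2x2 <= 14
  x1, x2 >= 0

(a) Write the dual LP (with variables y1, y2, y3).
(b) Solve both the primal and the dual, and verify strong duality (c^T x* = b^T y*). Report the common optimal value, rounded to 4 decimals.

The standard primal-dual pair for 'max c^T x s.t. A x <= b, x >= 0' is:
  Dual:  min b^T y  s.t.  A^T y >= c,  y >= 0.

So the dual LP is:
  minimize  4y1 + 6y2 + 14y3
  subject to:
    y1 + y3 >= 6
    y2 + 2y3 >= 6
    y1, y2, y3 >= 0

Solving the primal: x* = (4, 5).
  primal value c^T x* = 54.
Solving the dual: y* = (3, 0, 3).
  dual value b^T y* = 54.
Strong duality: c^T x* = b^T y*. Confirmed.

54


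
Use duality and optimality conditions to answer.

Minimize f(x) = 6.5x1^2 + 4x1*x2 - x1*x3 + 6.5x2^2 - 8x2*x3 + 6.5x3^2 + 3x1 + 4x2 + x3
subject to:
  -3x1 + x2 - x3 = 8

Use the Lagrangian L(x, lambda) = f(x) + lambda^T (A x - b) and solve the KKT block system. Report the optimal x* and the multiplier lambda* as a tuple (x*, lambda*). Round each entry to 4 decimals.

Form the Lagrangian:
  L(x, lambda) = (1/2) x^T Q x + c^T x + lambda^T (A x - b)
Stationarity (grad_x L = 0): Q x + c + A^T lambda = 0.
Primal feasibility: A x = b.

This gives the KKT block system:
  [ Q   A^T ] [ x     ]   [-c ]
  [ A    0  ] [ lambda ] = [ b ]

Solving the linear system:
  x*      = (-2.2862, 0.7566, -0.3849)
  lambda* = (-7.7697)
  f(x*)   = 28.9704

x* = (-2.2862, 0.7566, -0.3849), lambda* = (-7.7697)


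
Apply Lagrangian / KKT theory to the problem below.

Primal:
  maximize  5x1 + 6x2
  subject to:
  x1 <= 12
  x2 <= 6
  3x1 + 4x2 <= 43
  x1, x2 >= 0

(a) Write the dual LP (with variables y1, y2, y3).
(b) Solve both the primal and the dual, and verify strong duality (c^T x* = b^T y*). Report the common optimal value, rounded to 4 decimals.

The standard primal-dual pair for 'max c^T x s.t. A x <= b, x >= 0' is:
  Dual:  min b^T y  s.t.  A^T y >= c,  y >= 0.

So the dual LP is:
  minimize  12y1 + 6y2 + 43y3
  subject to:
    y1 + 3y3 >= 5
    y2 + 4y3 >= 6
    y1, y2, y3 >= 0

Solving the primal: x* = (12, 1.75).
  primal value c^T x* = 70.5.
Solving the dual: y* = (0.5, 0, 1.5).
  dual value b^T y* = 70.5.
Strong duality: c^T x* = b^T y*. Confirmed.

70.5


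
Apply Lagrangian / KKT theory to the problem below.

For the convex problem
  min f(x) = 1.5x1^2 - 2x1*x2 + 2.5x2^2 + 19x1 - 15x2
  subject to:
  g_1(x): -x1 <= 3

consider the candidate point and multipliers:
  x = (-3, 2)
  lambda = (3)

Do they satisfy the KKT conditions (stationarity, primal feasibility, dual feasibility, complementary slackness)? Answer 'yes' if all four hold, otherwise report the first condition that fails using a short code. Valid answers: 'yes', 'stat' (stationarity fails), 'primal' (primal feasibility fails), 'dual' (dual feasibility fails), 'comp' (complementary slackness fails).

Gradient of f: grad f(x) = Q x + c = (6, 1)
Constraint values g_i(x) = a_i^T x - b_i:
  g_1((-3, 2)) = 0
Stationarity residual: grad f(x) + sum_i lambda_i a_i = (3, 1)
  -> stationarity FAILS
Primal feasibility (all g_i <= 0): OK
Dual feasibility (all lambda_i >= 0): OK
Complementary slackness (lambda_i * g_i(x) = 0 for all i): OK

Verdict: the first failing condition is stationarity -> stat.

stat


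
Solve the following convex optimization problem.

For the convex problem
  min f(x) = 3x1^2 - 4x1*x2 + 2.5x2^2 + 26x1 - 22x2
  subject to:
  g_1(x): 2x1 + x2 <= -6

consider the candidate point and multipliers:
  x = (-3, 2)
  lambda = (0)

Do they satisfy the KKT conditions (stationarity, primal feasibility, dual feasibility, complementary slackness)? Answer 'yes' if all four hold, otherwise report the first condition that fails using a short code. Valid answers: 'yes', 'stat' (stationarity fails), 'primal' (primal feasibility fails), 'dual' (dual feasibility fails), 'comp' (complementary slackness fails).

Gradient of f: grad f(x) = Q x + c = (0, 0)
Constraint values g_i(x) = a_i^T x - b_i:
  g_1((-3, 2)) = 2
Stationarity residual: grad f(x) + sum_i lambda_i a_i = (0, 0)
  -> stationarity OK
Primal feasibility (all g_i <= 0): FAILS
Dual feasibility (all lambda_i >= 0): OK
Complementary slackness (lambda_i * g_i(x) = 0 for all i): OK

Verdict: the first failing condition is primal_feasibility -> primal.

primal


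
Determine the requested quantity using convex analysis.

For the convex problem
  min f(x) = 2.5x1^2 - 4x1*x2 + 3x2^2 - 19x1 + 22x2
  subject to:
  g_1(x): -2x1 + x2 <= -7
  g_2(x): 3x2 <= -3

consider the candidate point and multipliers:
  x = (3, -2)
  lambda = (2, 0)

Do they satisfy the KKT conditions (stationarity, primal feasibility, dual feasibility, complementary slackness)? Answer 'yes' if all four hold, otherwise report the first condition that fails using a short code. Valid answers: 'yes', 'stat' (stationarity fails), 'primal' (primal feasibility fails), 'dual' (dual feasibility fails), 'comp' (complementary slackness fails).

Gradient of f: grad f(x) = Q x + c = (4, -2)
Constraint values g_i(x) = a_i^T x - b_i:
  g_1((3, -2)) = -1
  g_2((3, -2)) = -3
Stationarity residual: grad f(x) + sum_i lambda_i a_i = (0, 0)
  -> stationarity OK
Primal feasibility (all g_i <= 0): OK
Dual feasibility (all lambda_i >= 0): OK
Complementary slackness (lambda_i * g_i(x) = 0 for all i): FAILS

Verdict: the first failing condition is complementary_slackness -> comp.

comp


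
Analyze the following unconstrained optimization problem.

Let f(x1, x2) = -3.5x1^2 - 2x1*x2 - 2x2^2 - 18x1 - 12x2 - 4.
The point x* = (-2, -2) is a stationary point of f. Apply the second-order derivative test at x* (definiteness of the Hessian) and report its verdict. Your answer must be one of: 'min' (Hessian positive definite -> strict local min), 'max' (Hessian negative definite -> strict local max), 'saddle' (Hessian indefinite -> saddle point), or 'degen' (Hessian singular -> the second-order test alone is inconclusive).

Compute the Hessian H = grad^2 f:
  H = [[-7, -2], [-2, -4]]
Verify stationarity: grad f(x*) = H x* + g = (0, 0).
Eigenvalues of H: -8, -3.
Both eigenvalues < 0, so H is negative definite -> x* is a strict local max.

max


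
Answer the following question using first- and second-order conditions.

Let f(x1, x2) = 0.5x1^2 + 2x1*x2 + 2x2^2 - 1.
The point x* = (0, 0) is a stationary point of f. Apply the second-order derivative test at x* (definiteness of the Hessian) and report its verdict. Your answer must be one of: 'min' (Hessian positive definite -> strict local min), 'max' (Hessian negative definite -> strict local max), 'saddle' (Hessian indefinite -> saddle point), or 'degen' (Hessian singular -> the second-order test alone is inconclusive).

Compute the Hessian H = grad^2 f:
  H = [[1, 2], [2, 4]]
Verify stationarity: grad f(x*) = H x* + g = (0, 0).
Eigenvalues of H: 0, 5.
H has a zero eigenvalue (singular; positive semidefinite but not definite), so H is neither positive definite, negative definite, nor indefinite. The second-order test alone is inconclusive -> degen.
(Indeed, f is constant along the null direction of H through x*, so x* is not a strict local extremum.)

degen


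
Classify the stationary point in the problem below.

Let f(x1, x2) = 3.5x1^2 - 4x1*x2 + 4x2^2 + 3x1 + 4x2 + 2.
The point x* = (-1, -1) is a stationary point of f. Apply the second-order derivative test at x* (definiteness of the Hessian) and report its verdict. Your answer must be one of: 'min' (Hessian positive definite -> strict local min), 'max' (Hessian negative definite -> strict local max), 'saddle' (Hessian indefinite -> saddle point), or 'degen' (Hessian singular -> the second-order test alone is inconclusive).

Compute the Hessian H = grad^2 f:
  H = [[7, -4], [-4, 8]]
Verify stationarity: grad f(x*) = H x* + g = (0, 0).
Eigenvalues of H: 3.4689, 11.5311.
Both eigenvalues > 0, so H is positive definite -> x* is a strict local min.

min


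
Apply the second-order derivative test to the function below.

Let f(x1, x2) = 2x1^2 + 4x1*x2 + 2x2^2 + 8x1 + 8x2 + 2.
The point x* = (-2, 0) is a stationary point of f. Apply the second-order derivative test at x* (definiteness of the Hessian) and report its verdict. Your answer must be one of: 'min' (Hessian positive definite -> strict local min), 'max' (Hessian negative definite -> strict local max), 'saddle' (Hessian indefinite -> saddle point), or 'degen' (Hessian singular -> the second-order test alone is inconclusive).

Compute the Hessian H = grad^2 f:
  H = [[4, 4], [4, 4]]
Verify stationarity: grad f(x*) = H x* + g = (0, 0).
Eigenvalues of H: 0, 8.
H has a zero eigenvalue (singular; positive semidefinite but not definite), so H is neither positive definite, negative definite, nor indefinite. The second-order test alone is inconclusive -> degen.
(Indeed, f is constant along the null direction of H through x*, so x* is not a strict local extremum.)

degen


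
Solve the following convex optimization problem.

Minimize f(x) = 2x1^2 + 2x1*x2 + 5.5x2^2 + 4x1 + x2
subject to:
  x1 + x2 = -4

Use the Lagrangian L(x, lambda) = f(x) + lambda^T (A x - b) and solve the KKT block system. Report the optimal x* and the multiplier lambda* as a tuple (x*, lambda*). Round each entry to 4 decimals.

Form the Lagrangian:
  L(x, lambda) = (1/2) x^T Q x + c^T x + lambda^T (A x - b)
Stationarity (grad_x L = 0): Q x + c + A^T lambda = 0.
Primal feasibility: A x = b.

This gives the KKT block system:
  [ Q   A^T ] [ x     ]   [-c ]
  [ A    0  ] [ lambda ] = [ b ]

Solving the linear system:
  x*      = (-3.5455, -0.4545)
  lambda* = (11.0909)
  f(x*)   = 14.8636

x* = (-3.5455, -0.4545), lambda* = (11.0909)


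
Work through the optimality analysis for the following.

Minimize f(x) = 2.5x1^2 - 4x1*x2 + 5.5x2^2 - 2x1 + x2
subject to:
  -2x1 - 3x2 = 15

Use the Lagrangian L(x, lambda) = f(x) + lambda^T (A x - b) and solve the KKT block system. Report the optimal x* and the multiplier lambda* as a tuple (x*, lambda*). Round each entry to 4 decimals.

Form the Lagrangian:
  L(x, lambda) = (1/2) x^T Q x + c^T x + lambda^T (A x - b)
Stationarity (grad_x L = 0): Q x + c + A^T lambda = 0.
Primal feasibility: A x = b.

This gives the KKT block system:
  [ Q   A^T ] [ x     ]   [-c ]
  [ A    0  ] [ lambda ] = [ b ]

Solving the linear system:
  x*      = (-3.5474, -2.635)
  lambda* = (-4.5985)
  f(x*)   = 36.719

x* = (-3.5474, -2.635), lambda* = (-4.5985)


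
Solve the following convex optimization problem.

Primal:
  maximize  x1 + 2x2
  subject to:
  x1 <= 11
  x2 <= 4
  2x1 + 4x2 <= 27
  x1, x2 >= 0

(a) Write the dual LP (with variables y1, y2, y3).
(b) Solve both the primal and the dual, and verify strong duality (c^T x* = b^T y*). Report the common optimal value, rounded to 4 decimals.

The standard primal-dual pair for 'max c^T x s.t. A x <= b, x >= 0' is:
  Dual:  min b^T y  s.t.  A^T y >= c,  y >= 0.

So the dual LP is:
  minimize  11y1 + 4y2 + 27y3
  subject to:
    y1 + 2y3 >= 1
    y2 + 4y3 >= 2
    y1, y2, y3 >= 0

Solving the primal: x* = (5.5, 4).
  primal value c^T x* = 13.5.
Solving the dual: y* = (0, 0, 0.5).
  dual value b^T y* = 13.5.
Strong duality: c^T x* = b^T y*. Confirmed.

13.5


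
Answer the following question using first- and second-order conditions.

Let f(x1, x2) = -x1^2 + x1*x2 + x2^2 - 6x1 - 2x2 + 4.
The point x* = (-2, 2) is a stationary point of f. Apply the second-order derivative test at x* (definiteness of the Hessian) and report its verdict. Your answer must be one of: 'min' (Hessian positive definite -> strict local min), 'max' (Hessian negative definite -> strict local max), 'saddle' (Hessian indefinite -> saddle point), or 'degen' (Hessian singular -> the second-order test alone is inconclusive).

Compute the Hessian H = grad^2 f:
  H = [[-2, 1], [1, 2]]
Verify stationarity: grad f(x*) = H x* + g = (0, 0).
Eigenvalues of H: -2.2361, 2.2361.
Eigenvalues have mixed signs, so H is indefinite -> x* is a saddle point.

saddle


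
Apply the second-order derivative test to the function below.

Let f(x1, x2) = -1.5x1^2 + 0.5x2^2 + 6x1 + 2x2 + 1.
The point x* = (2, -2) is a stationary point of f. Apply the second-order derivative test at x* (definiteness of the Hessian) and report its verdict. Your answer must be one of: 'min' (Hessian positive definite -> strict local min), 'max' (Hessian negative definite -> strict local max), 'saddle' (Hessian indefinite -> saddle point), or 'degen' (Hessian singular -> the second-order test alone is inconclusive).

Compute the Hessian H = grad^2 f:
  H = [[-3, 0], [0, 1]]
Verify stationarity: grad f(x*) = H x* + g = (0, 0).
Eigenvalues of H: -3, 1.
Eigenvalues have mixed signs, so H is indefinite -> x* is a saddle point.

saddle


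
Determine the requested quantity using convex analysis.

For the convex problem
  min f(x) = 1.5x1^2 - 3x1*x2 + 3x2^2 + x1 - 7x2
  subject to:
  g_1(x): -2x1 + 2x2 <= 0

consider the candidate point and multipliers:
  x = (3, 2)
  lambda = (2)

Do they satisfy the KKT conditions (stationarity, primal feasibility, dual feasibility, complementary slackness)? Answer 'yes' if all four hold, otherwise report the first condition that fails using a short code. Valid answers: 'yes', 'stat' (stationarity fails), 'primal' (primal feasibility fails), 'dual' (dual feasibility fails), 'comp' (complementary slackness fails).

Gradient of f: grad f(x) = Q x + c = (4, -4)
Constraint values g_i(x) = a_i^T x - b_i:
  g_1((3, 2)) = -2
Stationarity residual: grad f(x) + sum_i lambda_i a_i = (0, 0)
  -> stationarity OK
Primal feasibility (all g_i <= 0): OK
Dual feasibility (all lambda_i >= 0): OK
Complementary slackness (lambda_i * g_i(x) = 0 for all i): FAILS

Verdict: the first failing condition is complementary_slackness -> comp.

comp


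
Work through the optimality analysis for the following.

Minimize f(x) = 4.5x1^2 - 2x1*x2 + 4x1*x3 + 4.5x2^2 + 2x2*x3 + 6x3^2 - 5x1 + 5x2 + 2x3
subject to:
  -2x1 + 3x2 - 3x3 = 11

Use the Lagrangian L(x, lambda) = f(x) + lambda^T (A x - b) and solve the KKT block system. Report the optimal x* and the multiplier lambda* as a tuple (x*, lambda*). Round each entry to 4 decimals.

Form the Lagrangian:
  L(x, lambda) = (1/2) x^T Q x + c^T x + lambda^T (A x - b)
Stationarity (grad_x L = 0): Q x + c + A^T lambda = 0.
Primal feasibility: A x = b.

This gives the KKT block system:
  [ Q   A^T ] [ x     ]   [-c ]
  [ A    0  ] [ lambda ] = [ b ]

Solving the linear system:
  x*      = (0.682, 1.9734, -2.148)
  lambda* = (-5.7002)
  f(x*)   = 32.4315

x* = (0.682, 1.9734, -2.148), lambda* = (-5.7002)


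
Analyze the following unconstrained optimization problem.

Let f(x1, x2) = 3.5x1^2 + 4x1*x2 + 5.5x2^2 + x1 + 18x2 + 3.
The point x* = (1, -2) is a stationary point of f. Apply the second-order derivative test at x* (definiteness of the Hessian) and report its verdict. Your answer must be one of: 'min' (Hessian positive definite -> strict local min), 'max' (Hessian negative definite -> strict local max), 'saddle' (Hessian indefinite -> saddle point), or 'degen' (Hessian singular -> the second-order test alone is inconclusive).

Compute the Hessian H = grad^2 f:
  H = [[7, 4], [4, 11]]
Verify stationarity: grad f(x*) = H x* + g = (0, 0).
Eigenvalues of H: 4.5279, 13.4721.
Both eigenvalues > 0, so H is positive definite -> x* is a strict local min.

min


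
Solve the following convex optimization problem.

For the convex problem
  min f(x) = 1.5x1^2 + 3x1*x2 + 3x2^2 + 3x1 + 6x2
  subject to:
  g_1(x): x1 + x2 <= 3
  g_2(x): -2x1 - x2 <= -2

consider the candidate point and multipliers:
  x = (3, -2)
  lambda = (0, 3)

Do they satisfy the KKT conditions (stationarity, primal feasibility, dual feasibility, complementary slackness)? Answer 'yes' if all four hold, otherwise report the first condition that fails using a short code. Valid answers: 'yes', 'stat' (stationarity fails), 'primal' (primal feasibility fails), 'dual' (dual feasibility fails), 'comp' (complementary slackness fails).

Gradient of f: grad f(x) = Q x + c = (6, 3)
Constraint values g_i(x) = a_i^T x - b_i:
  g_1((3, -2)) = -2
  g_2((3, -2)) = -2
Stationarity residual: grad f(x) + sum_i lambda_i a_i = (0, 0)
  -> stationarity OK
Primal feasibility (all g_i <= 0): OK
Dual feasibility (all lambda_i >= 0): OK
Complementary slackness (lambda_i * g_i(x) = 0 for all i): FAILS

Verdict: the first failing condition is complementary_slackness -> comp.

comp


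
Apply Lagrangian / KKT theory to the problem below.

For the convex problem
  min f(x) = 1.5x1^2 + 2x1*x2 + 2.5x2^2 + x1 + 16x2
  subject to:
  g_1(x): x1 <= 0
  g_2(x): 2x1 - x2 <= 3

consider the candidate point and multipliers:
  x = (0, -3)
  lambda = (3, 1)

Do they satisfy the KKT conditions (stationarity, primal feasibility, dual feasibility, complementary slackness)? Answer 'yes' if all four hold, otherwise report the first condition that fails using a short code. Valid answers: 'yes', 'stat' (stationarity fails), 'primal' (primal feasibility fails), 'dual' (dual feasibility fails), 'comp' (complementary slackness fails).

Gradient of f: grad f(x) = Q x + c = (-5, 1)
Constraint values g_i(x) = a_i^T x - b_i:
  g_1((0, -3)) = 0
  g_2((0, -3)) = 0
Stationarity residual: grad f(x) + sum_i lambda_i a_i = (0, 0)
  -> stationarity OK
Primal feasibility (all g_i <= 0): OK
Dual feasibility (all lambda_i >= 0): OK
Complementary slackness (lambda_i * g_i(x) = 0 for all i): OK

Verdict: yes, KKT holds.

yes


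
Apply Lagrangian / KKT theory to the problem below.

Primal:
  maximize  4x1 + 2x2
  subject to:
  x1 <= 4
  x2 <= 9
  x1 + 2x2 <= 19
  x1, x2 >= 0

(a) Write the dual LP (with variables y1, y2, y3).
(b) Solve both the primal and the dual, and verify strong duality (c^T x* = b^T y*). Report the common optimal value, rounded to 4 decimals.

The standard primal-dual pair for 'max c^T x s.t. A x <= b, x >= 0' is:
  Dual:  min b^T y  s.t.  A^T y >= c,  y >= 0.

So the dual LP is:
  minimize  4y1 + 9y2 + 19y3
  subject to:
    y1 + y3 >= 4
    y2 + 2y3 >= 2
    y1, y2, y3 >= 0

Solving the primal: x* = (4, 7.5).
  primal value c^T x* = 31.
Solving the dual: y* = (3, 0, 1).
  dual value b^T y* = 31.
Strong duality: c^T x* = b^T y*. Confirmed.

31


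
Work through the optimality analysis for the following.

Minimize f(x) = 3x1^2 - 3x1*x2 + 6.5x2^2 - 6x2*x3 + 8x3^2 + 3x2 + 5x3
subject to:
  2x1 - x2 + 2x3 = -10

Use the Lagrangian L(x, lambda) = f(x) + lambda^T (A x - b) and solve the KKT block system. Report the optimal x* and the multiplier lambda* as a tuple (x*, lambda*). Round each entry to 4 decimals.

Form the Lagrangian:
  L(x, lambda) = (1/2) x^T Q x + c^T x + lambda^T (A x - b)
Stationarity (grad_x L = 0): Q x + c + A^T lambda = 0.
Primal feasibility: A x = b.

This gives the KKT block system:
  [ Q   A^T ] [ x     ]   [-c ]
  [ A    0  ] [ lambda ] = [ b ]

Solving the linear system:
  x*      = (-3.6982, -1.2719, -1.9378)
  lambda* = (9.1866)
  f(x*)   = 39.1809

x* = (-3.6982, -1.2719, -1.9378), lambda* = (9.1866)


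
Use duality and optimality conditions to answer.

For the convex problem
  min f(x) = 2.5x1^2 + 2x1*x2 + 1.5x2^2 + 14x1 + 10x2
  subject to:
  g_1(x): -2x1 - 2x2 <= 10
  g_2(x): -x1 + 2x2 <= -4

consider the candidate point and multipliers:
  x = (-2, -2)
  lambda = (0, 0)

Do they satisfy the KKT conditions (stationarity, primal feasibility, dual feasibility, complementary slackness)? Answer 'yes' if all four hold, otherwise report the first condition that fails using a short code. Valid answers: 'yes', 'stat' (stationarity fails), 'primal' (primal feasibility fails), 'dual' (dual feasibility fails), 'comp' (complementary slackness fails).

Gradient of f: grad f(x) = Q x + c = (0, 0)
Constraint values g_i(x) = a_i^T x - b_i:
  g_1((-2, -2)) = -2
  g_2((-2, -2)) = 2
Stationarity residual: grad f(x) + sum_i lambda_i a_i = (0, 0)
  -> stationarity OK
Primal feasibility (all g_i <= 0): FAILS
Dual feasibility (all lambda_i >= 0): OK
Complementary slackness (lambda_i * g_i(x) = 0 for all i): OK

Verdict: the first failing condition is primal_feasibility -> primal.

primal


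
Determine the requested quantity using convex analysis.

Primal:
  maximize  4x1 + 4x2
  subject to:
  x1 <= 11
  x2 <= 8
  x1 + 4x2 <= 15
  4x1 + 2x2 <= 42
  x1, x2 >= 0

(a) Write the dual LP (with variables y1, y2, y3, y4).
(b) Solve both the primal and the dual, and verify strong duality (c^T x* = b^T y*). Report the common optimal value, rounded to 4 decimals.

The standard primal-dual pair for 'max c^T x s.t. A x <= b, x >= 0' is:
  Dual:  min b^T y  s.t.  A^T y >= c,  y >= 0.

So the dual LP is:
  minimize  11y1 + 8y2 + 15y3 + 42y4
  subject to:
    y1 + y3 + 4y4 >= 4
    y2 + 4y3 + 2y4 >= 4
    y1, y2, y3, y4 >= 0

Solving the primal: x* = (9.8571, 1.2857).
  primal value c^T x* = 44.5714.
Solving the dual: y* = (0, 0, 0.5714, 0.8571).
  dual value b^T y* = 44.5714.
Strong duality: c^T x* = b^T y*. Confirmed.

44.5714


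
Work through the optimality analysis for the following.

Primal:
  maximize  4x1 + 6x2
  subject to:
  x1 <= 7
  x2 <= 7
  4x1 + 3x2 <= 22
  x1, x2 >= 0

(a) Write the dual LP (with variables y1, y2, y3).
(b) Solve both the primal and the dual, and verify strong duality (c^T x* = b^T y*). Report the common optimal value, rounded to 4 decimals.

The standard primal-dual pair for 'max c^T x s.t. A x <= b, x >= 0' is:
  Dual:  min b^T y  s.t.  A^T y >= c,  y >= 0.

So the dual LP is:
  minimize  7y1 + 7y2 + 22y3
  subject to:
    y1 + 4y3 >= 4
    y2 + 3y3 >= 6
    y1, y2, y3 >= 0

Solving the primal: x* = (0.25, 7).
  primal value c^T x* = 43.
Solving the dual: y* = (0, 3, 1).
  dual value b^T y* = 43.
Strong duality: c^T x* = b^T y*. Confirmed.

43


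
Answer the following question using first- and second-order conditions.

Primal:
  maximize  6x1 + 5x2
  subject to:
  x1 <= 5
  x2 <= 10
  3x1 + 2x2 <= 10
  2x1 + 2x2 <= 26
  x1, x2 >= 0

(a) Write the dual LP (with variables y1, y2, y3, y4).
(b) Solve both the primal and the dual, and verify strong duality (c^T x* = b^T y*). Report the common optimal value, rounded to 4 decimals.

The standard primal-dual pair for 'max c^T x s.t. A x <= b, x >= 0' is:
  Dual:  min b^T y  s.t.  A^T y >= c,  y >= 0.

So the dual LP is:
  minimize  5y1 + 10y2 + 10y3 + 26y4
  subject to:
    y1 + 3y3 + 2y4 >= 6
    y2 + 2y3 + 2y4 >= 5
    y1, y2, y3, y4 >= 0

Solving the primal: x* = (0, 5).
  primal value c^T x* = 25.
Solving the dual: y* = (0, 0, 2.5, 0).
  dual value b^T y* = 25.
Strong duality: c^T x* = b^T y*. Confirmed.

25


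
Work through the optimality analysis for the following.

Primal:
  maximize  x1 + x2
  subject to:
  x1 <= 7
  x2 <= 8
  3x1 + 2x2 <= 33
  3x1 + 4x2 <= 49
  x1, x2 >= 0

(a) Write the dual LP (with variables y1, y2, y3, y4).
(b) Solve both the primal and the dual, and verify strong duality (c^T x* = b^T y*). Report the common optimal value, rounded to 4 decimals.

The standard primal-dual pair for 'max c^T x s.t. A x <= b, x >= 0' is:
  Dual:  min b^T y  s.t.  A^T y >= c,  y >= 0.

So the dual LP is:
  minimize  7y1 + 8y2 + 33y3 + 49y4
  subject to:
    y1 + 3y3 + 3y4 >= 1
    y2 + 2y3 + 4y4 >= 1
    y1, y2, y3, y4 >= 0

Solving the primal: x* = (5.6667, 8).
  primal value c^T x* = 13.6667.
Solving the dual: y* = (0, 0, 0.1667, 0.1667).
  dual value b^T y* = 13.6667.
Strong duality: c^T x* = b^T y*. Confirmed.

13.6667


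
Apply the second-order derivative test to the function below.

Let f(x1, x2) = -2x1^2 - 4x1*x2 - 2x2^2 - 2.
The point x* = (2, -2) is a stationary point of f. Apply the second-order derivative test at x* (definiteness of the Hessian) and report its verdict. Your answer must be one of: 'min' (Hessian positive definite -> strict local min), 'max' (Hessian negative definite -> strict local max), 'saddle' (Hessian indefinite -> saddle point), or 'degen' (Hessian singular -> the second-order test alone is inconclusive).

Compute the Hessian H = grad^2 f:
  H = [[-4, -4], [-4, -4]]
Verify stationarity: grad f(x*) = H x* + g = (0, 0).
Eigenvalues of H: -8, 0.
H has a zero eigenvalue (singular; negative semidefinite but not definite), so H is neither positive definite, negative definite, nor indefinite. The second-order test alone is inconclusive -> degen.
(Indeed, f is constant along the null direction of H through x*, so x* is not a strict local extremum.)

degen


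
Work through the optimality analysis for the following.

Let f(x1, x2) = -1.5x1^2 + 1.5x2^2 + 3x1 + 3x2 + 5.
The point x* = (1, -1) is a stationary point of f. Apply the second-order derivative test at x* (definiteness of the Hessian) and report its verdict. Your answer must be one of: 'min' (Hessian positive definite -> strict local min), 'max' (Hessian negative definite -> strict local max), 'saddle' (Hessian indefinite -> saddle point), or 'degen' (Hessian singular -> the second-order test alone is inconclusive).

Compute the Hessian H = grad^2 f:
  H = [[-3, 0], [0, 3]]
Verify stationarity: grad f(x*) = H x* + g = (0, 0).
Eigenvalues of H: -3, 3.
Eigenvalues have mixed signs, so H is indefinite -> x* is a saddle point.

saddle


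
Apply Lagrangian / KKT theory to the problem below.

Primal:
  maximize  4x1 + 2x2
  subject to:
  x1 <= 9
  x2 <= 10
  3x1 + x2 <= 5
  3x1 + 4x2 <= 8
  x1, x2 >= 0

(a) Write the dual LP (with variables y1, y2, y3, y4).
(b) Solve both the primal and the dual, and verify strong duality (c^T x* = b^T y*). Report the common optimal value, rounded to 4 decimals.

The standard primal-dual pair for 'max c^T x s.t. A x <= b, x >= 0' is:
  Dual:  min b^T y  s.t.  A^T y >= c,  y >= 0.

So the dual LP is:
  minimize  9y1 + 10y2 + 5y3 + 8y4
  subject to:
    y1 + 3y3 + 3y4 >= 4
    y2 + y3 + 4y4 >= 2
    y1, y2, y3, y4 >= 0

Solving the primal: x* = (1.3333, 1).
  primal value c^T x* = 7.3333.
Solving the dual: y* = (0, 0, 1.1111, 0.2222).
  dual value b^T y* = 7.3333.
Strong duality: c^T x* = b^T y*. Confirmed.

7.3333
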